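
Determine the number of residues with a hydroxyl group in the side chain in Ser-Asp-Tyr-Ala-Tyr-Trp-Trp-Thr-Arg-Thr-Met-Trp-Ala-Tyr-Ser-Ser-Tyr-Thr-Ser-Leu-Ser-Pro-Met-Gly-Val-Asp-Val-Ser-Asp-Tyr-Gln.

The –OH-bearing residues are Ser, Thr (aliphatic alcohols), and Tyr (phenol).
Matching residues: Ser1, Tyr3, Tyr5, Thr8, Thr10, Tyr14, Ser15, Ser16, Tyr17, Thr18, Ser19, Ser21, Ser28, Tyr30.

14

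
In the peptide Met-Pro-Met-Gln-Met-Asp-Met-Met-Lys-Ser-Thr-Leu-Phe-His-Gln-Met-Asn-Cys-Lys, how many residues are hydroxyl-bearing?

Serine (S), threonine (T), and tyrosine (Y) each carry a hydroxyl group on the side chain.
Matching residues: Ser10, Thr11.

2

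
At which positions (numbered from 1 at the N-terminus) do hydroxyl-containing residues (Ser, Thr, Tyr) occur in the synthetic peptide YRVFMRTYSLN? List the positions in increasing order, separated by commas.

1, 7, 8, 9

Matching residues: Y1, T7, Y8, S9.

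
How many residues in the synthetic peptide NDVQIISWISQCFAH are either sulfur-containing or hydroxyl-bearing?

3

Sulfur-containing: C, M. Hydroxyl-bearing: S, T, Y.
Sulfur-containing residues here: C12 (1).
Hydroxyl-bearing residues here: S7, S10 (2).
The two groups share no amino acid, so total = 1 + 2 = 3.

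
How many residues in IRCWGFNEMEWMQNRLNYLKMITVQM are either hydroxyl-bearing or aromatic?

Hydroxyl-bearing: S, T, Y. Aromatic: F, W, Y.
Hydroxyl-bearing residues here: Y18, T23 (2).
Aromatic residues here: W4, F6, W11, Y18 (4).
Y is in both groups, so the 1 Y residue must not be double-counted.
Total = 2 + 4 − 1 = 5.

5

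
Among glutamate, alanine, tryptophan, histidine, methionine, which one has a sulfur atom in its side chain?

methionine

Only Cys (C) and Met (M) have a sulfur atom in the side chain.
Of the listed options, only methionine belongs to this group.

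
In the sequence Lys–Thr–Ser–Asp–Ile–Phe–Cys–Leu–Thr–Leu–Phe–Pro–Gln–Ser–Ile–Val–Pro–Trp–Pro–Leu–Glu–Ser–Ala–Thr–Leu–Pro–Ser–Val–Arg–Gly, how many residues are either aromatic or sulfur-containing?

4

Aromatic: F, W, Y. Sulfur-containing: C, M.
Aromatic residues here: Phe6, Phe11, Trp18 (3).
Sulfur-containing residues here: Cys7 (1).
The two groups share no amino acid, so total = 3 + 1 = 4.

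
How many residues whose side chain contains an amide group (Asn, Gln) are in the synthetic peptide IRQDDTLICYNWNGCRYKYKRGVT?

3

Matching residues: Q3, N11, N13.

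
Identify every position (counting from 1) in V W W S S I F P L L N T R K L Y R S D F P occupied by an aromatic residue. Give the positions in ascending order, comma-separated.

2, 3, 7, 16, 20

F, W, and Y each carry an aromatic ring on the side chain.
Matching residues: W2, W3, F7, Y16, F20.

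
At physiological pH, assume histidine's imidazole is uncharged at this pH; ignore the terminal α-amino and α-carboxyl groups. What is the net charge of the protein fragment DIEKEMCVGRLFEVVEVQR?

-2

Near pH 7.4, K and R contribute +1 each, D and E contribute −1 each, and every other side chain (His included, as stated) is uncharged.
Positive (K, R): K4, R10, R19 → +3.
Negative (D, E): D1, E3, E5, E13, E16 → −5.
Net charge = (+3) + (−5) = −2.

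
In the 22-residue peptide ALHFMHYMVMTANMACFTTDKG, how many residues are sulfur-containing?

5

Only Cys (C) and Met (M) have a sulfur atom in the side chain.
Matching residues: M5, M8, M10, M14, C16.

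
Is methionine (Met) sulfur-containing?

Yes

The sulfur-bearing residues are cysteine (–SH) and methionine (–S–CH₃).
Methionine is in this group.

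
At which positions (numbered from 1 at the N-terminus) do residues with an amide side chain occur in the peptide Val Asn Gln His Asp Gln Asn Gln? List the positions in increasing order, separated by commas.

2, 3, 6, 7, 8

The amide-side-chain residues are Asn (N) and Gln (Q).
Matching residues: Asn2, Gln3, Gln6, Asn7, Gln8.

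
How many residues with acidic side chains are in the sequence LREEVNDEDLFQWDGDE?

8

Aspartate (D) and glutamate (E) have carboxylic-acid side chains and are the acidic amino acids.
Matching residues: E3, E4, D7, E8, D9, D14, D16, E17.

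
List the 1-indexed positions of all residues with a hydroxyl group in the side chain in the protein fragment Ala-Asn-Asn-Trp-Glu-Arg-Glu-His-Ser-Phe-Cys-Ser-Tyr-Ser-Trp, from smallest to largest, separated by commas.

9, 12, 13, 14

S, T, and Y are the three residues with a side-chain hydroxyl.
Matching residues: Ser9, Ser12, Tyr13, Ser14.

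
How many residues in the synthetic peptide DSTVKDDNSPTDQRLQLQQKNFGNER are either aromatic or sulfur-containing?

Aromatic: F, W, Y. Sulfur-containing: C, M.
Aromatic residues here: F22 (1).
Sulfur-containing residues here: none (0).
The two groups share no amino acid, so total = 1 + 0 = 1.

1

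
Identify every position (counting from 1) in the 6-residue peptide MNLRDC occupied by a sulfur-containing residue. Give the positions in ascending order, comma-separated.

1, 6

Only Cys (C) and Met (M) have a sulfur atom in the side chain.
Matching residues: M1, C6.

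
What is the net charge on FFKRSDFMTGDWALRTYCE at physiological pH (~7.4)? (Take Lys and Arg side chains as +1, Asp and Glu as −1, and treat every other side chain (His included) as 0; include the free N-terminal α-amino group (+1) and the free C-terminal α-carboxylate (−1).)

0

Positive (K, R): K3, R4, R15 → +3.
Negative (D, E): D6, D11, E19 → −3.
The N-terminus (+1) and C-terminus (−1) cancel.
Net charge = (+3) + (−3) = 0.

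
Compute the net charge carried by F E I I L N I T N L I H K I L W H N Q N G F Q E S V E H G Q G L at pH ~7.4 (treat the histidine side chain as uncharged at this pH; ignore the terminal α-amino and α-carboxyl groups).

Near pH 7.4, K and R contribute +1 each, D and E contribute −1 each, and every other side chain (His included, as stated) is uncharged.
Positive (K, R): K13 → +1.
Negative (D, E): E2, E24, E27 → −3.
Net charge = (+1) + (−3) = −2.

-2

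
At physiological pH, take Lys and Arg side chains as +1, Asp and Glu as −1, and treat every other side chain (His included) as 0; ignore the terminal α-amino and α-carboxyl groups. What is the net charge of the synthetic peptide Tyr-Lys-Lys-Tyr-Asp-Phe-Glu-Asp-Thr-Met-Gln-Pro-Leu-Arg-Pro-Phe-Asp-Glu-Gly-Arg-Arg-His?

0

Positive (K, R): Lys2, Lys3, Arg14, Arg20, Arg21 → +5.
Negative (D, E): Asp5, Glu7, Asp8, Asp17, Glu18 → −5.
Net charge = (+5) + (−5) = 0.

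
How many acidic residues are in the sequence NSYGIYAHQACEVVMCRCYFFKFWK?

1

The acidic residues are Asp (D) and Glu (E), whose side chains end in a carboxylate group.
Matching residues: E12.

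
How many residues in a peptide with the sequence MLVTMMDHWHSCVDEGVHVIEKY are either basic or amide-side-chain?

Basic: H, K, R. Amide-side-chain: N, Q.
Basic residues here: H8, H10, H18, K22 (4).
Amide-side-chain residues here: none (0).
The two groups share no amino acid, so total = 4 + 0 = 4.

4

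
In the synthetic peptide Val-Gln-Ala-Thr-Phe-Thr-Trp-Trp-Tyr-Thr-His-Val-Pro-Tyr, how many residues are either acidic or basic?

1

Acidic: D, E. Basic: H, K, R.
Acidic residues here: none (0).
Basic residues here: His11 (1).
The two groups share no amino acid, so total = 0 + 1 = 1.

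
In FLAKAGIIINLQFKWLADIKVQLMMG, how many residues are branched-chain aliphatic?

9

V, L, and I make up the branched-chain aliphatic group.
Matching residues: L2, I7, I8, I9, L11, L16, I19, V21, L23.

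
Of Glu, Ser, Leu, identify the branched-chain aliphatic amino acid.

The BCAAs are Val, Leu, and Ile — aliphatic side chains with a branch point.
Of the listed options, only Leu belongs to this group.

Leu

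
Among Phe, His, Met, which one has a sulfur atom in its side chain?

Met

Only Cys (C) and Met (M) have a sulfur atom in the side chain.
Of the listed options, only Met belongs to this group.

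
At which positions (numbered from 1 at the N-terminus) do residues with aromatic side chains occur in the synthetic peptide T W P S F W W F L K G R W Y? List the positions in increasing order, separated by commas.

Phenylalanine (F), tryptophan (W), and tyrosine (Y) have aromatic ring side chains.
Matching residues: W2, F5, W6, W7, F8, W13, Y14.

2, 5, 6, 7, 8, 13, 14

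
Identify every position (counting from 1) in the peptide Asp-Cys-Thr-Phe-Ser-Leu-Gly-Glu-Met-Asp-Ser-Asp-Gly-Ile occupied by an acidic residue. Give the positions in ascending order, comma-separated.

1, 8, 10, 12

Only D (aspartate) and E (glutamate) carry a side-chain carboxylic acid.
Matching residues: Asp1, Glu8, Asp10, Asp12.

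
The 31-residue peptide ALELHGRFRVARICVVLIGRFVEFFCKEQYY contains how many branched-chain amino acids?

The BCAAs are Val, Leu, and Ile — aliphatic side chains with a branch point.
Matching residues: L2, L4, V10, I13, V15, V16, L17, I18, V22.

9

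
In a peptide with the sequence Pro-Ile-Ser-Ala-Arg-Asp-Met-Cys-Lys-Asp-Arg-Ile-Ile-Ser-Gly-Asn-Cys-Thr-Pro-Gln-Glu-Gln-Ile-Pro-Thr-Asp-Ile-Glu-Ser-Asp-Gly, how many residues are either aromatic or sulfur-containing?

Aromatic: F, W, Y. Sulfur-containing: C, M.
Aromatic residues here: none (0).
Sulfur-containing residues here: Met7, Cys8, Cys17 (3).
The two groups share no amino acid, so total = 0 + 3 = 3.

3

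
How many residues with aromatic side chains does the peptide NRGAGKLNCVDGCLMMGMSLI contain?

0

Phenylalanine (F), tryptophan (W), and tyrosine (Y) have aromatic ring side chains.
None of the 21 residues belong to this group.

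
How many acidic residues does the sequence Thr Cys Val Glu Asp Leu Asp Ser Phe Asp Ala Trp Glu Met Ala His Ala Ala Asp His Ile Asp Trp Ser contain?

7

The acidic residues are Asp (D) and Glu (E), whose side chains end in a carboxylate group.
Matching residues: Glu4, Asp5, Asp7, Asp10, Glu13, Asp19, Asp22.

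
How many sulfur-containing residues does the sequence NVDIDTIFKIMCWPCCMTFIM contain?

6

Cysteine (C, thiol) and methionine (M, thioether) are the two sulfur-containing amino acids.
Matching residues: M11, C12, C15, C16, M17, M21.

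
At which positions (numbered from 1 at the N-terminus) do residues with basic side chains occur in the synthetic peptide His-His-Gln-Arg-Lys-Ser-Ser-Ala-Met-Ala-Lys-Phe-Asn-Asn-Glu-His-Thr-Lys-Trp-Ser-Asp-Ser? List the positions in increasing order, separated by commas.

1, 2, 4, 5, 11, 16, 18

K, R, and H are the three residues with basic side chains (ε-amine, guanidinium, and imidazole respectively).
Matching residues: His1, His2, Arg4, Lys5, Lys11, His16, Lys18.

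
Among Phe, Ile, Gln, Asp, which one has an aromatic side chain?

F, W, and Y each carry an aromatic ring on the side chain.
Of the listed options, only Phe belongs to this group.

Phe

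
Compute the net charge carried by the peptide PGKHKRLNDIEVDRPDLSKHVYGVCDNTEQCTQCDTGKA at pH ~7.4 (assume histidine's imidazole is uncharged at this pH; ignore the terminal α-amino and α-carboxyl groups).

The side chains ionized at physiological pH are Lys/Arg (+1) and Asp/Glu (−1); with His treated as neutral, nothing else contributes.
Positive (K, R): K3, K5, R6, R14, K19, K38 → +6.
Negative (D, E): D9, E11, D13, D16, D26, E29, D35 → −7.
Net charge = (+6) + (−7) = −1.

-1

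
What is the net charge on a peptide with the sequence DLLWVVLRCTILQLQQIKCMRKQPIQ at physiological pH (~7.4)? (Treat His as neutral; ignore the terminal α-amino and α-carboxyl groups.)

The side chains ionized at physiological pH are Lys/Arg (+1) and Asp/Glu (−1); with His treated as neutral, nothing else contributes.
Positive (K, R): R8, K18, R21, K22 → +4.
Negative (D, E): D1 → −1.
Net charge = (+4) + (−1) = +3.

+3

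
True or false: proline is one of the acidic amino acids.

Aspartate (D) and glutamate (E) have carboxylic-acid side chains and are the acidic amino acids.
Proline is not in this group.

False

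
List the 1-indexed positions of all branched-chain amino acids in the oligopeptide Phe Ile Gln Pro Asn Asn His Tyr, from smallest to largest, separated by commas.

2

V, L, and I make up the branched-chain aliphatic group.
Matching residues: Ile2.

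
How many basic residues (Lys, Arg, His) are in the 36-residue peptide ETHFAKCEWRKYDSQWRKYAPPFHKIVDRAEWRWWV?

10

Matching residues: H3, K6, R10, K11, R17, K18, H24, K25, R29, R33.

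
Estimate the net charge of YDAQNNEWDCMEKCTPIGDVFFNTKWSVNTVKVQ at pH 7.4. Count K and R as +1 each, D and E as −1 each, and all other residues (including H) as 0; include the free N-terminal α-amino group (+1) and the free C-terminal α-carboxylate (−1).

-2

Positive (K, R): K13, K25, K32 → +3.
Negative (D, E): D2, E7, D9, E12, D19 → −5.
The N-terminus (+1) and C-terminus (−1) cancel.
Net charge = (+3) + (−5) = −2.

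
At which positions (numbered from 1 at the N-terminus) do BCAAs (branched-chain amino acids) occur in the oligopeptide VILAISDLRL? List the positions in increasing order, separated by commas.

1, 2, 3, 5, 8, 10

V, L, and I make up the branched-chain aliphatic group.
Matching residues: V1, I2, L3, I5, L8, L10.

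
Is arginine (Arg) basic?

Lysine (K), arginine (R), and histidine (H) have basic, nitrogen-containing side chains.
Arginine is in this group.

Yes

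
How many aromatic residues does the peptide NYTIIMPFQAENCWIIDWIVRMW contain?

F, W, and Y each carry an aromatic ring on the side chain.
Matching residues: Y2, F8, W14, W18, W23.

5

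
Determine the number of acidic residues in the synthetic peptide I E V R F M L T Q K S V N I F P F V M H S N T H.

Only D (aspartate) and E (glutamate) carry a side-chain carboxylic acid.
Matching residues: E2.

1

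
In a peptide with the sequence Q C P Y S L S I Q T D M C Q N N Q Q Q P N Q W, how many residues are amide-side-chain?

10

The amide-side-chain residues are Asn (N) and Gln (Q).
Matching residues: Q1, Q9, Q14, N15, N16, Q17, Q18, Q19, N21, Q22.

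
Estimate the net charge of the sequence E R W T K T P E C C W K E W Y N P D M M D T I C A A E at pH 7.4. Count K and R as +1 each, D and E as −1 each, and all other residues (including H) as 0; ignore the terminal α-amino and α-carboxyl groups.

Positive (K, R): R2, K5, K12 → +3.
Negative (D, E): E1, E8, E13, D18, D21, E27 → −6.
Net charge = (+3) + (−6) = −3.

-3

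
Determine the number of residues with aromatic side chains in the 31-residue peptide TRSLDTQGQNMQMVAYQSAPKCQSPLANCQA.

1

The aromatic amino acids are Phe (F, benzyl), Trp (W, indole), and Tyr (Y, phenol).
Matching residues: Y16.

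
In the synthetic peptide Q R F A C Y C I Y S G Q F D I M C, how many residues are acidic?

1

Aspartate (D) and glutamate (E) have carboxylic-acid side chains and are the acidic amino acids.
Matching residues: D14.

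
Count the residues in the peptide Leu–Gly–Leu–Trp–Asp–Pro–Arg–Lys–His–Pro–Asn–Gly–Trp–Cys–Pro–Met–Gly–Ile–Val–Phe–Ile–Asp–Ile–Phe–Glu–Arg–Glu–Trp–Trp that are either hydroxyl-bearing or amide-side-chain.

Hydroxyl-bearing: S, T, Y. Amide-side-chain: N, Q.
Hydroxyl-bearing residues here: none (0).
Amide-side-chain residues here: Asn11 (1).
The two groups share no amino acid, so total = 0 + 1 = 1.

1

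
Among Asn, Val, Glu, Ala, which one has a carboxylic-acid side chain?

Aspartate (D) and glutamate (E) have carboxylic-acid side chains and are the acidic amino acids.
Of the listed options, only Glu belongs to this group.

Glu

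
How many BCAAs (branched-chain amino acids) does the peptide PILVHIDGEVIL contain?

7

The BCAAs are Val, Leu, and Ile — aliphatic side chains with a branch point.
Matching residues: I2, L3, V4, I6, V10, I11, L12.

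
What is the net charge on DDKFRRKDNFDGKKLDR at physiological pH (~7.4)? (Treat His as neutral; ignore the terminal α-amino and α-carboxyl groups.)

+2

Near pH 7.4, K and R contribute +1 each, D and E contribute −1 each, and every other side chain (His included, as stated) is uncharged.
Positive (K, R): K3, R5, R6, K7, K13, K14, R17 → +7.
Negative (D, E): D1, D2, D8, D11, D16 → −5.
Net charge = (+7) + (−5) = +2.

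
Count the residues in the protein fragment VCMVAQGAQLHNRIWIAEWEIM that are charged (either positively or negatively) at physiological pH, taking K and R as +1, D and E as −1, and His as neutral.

Charged side chains at pH ~7.4: K, R (positive); D, E (negative).
Matching residues: R13, E18, E20.

3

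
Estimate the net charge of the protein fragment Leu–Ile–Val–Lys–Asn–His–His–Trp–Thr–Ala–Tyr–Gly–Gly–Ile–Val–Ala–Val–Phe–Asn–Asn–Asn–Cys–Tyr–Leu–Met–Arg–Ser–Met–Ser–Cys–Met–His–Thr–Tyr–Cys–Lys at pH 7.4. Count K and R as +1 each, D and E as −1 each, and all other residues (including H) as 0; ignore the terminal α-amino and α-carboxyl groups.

+3

Positive (K, R): Lys4, Arg26, Lys36 → +3.
Negative (D, E): none → −0.
Net charge = (+3) + (−0) = +3.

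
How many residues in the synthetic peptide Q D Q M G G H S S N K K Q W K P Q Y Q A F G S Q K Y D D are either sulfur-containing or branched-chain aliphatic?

Sulfur-containing: C, M. Branched-chain aliphatic: I, L, V.
Sulfur-containing residues here: M4 (1).
Branched-chain aliphatic residues here: none (0).
The two groups share no amino acid, so total = 1 + 0 = 1.

1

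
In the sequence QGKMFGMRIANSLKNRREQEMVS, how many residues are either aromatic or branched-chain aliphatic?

Aromatic: F, W, Y. Branched-chain aliphatic: I, L, V.
Aromatic residues here: F5 (1).
Branched-chain aliphatic residues here: I9, L13, V22 (3).
The two groups share no amino acid, so total = 1 + 3 = 4.

4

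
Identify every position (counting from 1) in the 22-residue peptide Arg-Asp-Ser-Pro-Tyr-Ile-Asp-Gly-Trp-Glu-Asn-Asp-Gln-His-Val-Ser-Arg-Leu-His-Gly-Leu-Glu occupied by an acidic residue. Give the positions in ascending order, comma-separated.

2, 7, 10, 12, 22

Only D (aspartate) and E (glutamate) carry a side-chain carboxylic acid.
Matching residues: Asp2, Asp7, Glu10, Asp12, Glu22.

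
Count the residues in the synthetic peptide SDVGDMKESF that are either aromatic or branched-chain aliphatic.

Aromatic: F, W, Y. Branched-chain aliphatic: I, L, V.
Aromatic residues here: F10 (1).
Branched-chain aliphatic residues here: V3 (1).
The two groups share no amino acid, so total = 1 + 1 = 2.

2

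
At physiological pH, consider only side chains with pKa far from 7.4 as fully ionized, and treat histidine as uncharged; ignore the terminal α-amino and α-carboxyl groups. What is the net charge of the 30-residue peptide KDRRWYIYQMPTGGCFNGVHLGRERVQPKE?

+3

Near pH 7.4, K and R contribute +1 each, D and E contribute −1 each, and every other side chain (His included, as stated) is uncharged.
Positive (K, R): K1, R3, R4, R23, R25, K29 → +6.
Negative (D, E): D2, E24, E30 → −3.
Net charge = (+6) + (−3) = +3.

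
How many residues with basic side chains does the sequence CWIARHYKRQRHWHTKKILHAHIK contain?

Lysine (K), arginine (R), and histidine (H) have basic, nitrogen-containing side chains.
Matching residues: R5, H6, K8, R9, R11, H12, H14, K16, K17, H20, H22, K24.

12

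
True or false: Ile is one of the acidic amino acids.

False

The acidic residues are Asp (D) and Glu (E), whose side chains end in a carboxylate group.
Isoleucine is not in this group.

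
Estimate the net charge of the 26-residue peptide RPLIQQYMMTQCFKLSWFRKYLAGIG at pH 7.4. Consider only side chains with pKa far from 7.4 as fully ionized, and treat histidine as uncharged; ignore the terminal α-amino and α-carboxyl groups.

Near pH 7.4, K and R contribute +1 each, D and E contribute −1 each, and every other side chain (His included, as stated) is uncharged.
Positive (K, R): R1, K14, R19, K20 → +4.
Negative (D, E): none → −0.
Net charge = (+4) + (−0) = +4.

+4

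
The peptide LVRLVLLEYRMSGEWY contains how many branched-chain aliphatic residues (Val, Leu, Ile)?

Matching residues: L1, V2, L4, V5, L6, L7.

6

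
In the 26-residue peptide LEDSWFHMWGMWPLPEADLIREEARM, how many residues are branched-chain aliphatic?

4

The BCAAs are Val, Leu, and Ile — aliphatic side chains with a branch point.
Matching residues: L1, L14, L19, I20.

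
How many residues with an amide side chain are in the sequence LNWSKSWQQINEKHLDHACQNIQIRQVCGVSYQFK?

9

Asparagine (N) and glutamine (Q) have uncharged amide side chains.
Matching residues: N2, Q8, Q9, N11, Q20, N21, Q23, Q26, Q33.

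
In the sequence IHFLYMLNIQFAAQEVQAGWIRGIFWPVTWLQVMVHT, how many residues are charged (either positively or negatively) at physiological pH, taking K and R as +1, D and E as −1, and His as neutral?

2

Charged side chains at pH ~7.4: K, R (positive); D, E (negative).
Matching residues: E15, R22.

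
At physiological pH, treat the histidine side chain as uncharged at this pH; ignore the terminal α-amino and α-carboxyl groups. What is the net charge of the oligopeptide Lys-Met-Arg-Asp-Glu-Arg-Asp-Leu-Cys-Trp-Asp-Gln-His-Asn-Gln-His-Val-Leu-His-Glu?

Near pH 7.4, K and R contribute +1 each, D and E contribute −1 each, and every other side chain (His included, as stated) is uncharged.
Positive (K, R): Lys1, Arg3, Arg6 → +3.
Negative (D, E): Asp4, Glu5, Asp7, Asp11, Glu20 → −5.
Net charge = (+3) + (−5) = −2.

-2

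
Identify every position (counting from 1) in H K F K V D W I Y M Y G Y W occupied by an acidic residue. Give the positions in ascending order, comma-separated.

The acidic residues are Asp (D) and Glu (E), whose side chains end in a carboxylate group.
Matching residues: D6.

6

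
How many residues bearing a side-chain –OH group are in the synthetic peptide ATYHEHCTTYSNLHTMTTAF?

Serine (S), threonine (T), and tyrosine (Y) each carry a hydroxyl group on the side chain.
Matching residues: T2, Y3, T8, T9, Y10, S11, T15, T17, T18.

9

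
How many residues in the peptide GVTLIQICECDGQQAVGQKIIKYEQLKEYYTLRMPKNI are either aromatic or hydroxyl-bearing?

Aromatic: F, W, Y. Hydroxyl-bearing: S, T, Y.
Aromatic residues here: Y23, Y29, Y30 (3).
Hydroxyl-bearing residues here: T3, Y23, Y29, Y30, T31 (5).
Y is in both groups, so the 3 Y residues must not be double-counted.
Total = 3 + 5 − 3 = 5.

5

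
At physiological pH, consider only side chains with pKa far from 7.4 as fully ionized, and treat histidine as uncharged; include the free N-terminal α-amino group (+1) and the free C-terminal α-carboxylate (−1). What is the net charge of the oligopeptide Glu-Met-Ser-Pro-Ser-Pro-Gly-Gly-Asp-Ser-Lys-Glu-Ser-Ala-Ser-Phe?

-2

At pH ~7.4 the Lys and Arg side chains are protonated (+1), the Asp and Glu side chains are deprotonated (−1), and with His taken as neutral all other side chains carry no charge.
Positive (K, R): Lys11 → +1.
Negative (D, E): Glu1, Asp9, Glu12 → −3.
The N-terminus (+1) and C-terminus (−1) cancel.
Net charge = (+1) + (−3) = −2.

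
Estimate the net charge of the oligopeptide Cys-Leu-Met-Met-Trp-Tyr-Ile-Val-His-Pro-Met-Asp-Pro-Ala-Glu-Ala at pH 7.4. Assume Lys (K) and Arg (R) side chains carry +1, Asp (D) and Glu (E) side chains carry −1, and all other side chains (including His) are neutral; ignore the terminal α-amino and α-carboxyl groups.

-2

Positive (K, R): none → +0.
Negative (D, E): Asp12, Glu15 → −2.
Net charge = (+0) + (−2) = −2.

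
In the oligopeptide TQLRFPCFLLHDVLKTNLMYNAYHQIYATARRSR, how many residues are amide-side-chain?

4

The amide-side-chain residues are Asn (N) and Gln (Q).
Matching residues: Q2, N17, N21, Q25.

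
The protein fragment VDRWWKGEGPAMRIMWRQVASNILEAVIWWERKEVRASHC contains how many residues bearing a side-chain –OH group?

The –OH-bearing residues are Ser, Thr (aliphatic alcohols), and Tyr (phenol).
Matching residues: S21, S38.

2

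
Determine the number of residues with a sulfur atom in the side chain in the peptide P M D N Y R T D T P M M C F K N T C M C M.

8

Only Cys (C) and Met (M) have a sulfur atom in the side chain.
Matching residues: M2, M11, M12, C13, C18, M19, C20, M21.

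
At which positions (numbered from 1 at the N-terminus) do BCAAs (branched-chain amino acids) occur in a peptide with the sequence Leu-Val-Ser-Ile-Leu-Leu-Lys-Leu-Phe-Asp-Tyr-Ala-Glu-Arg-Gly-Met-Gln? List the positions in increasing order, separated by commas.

1, 2, 4, 5, 6, 8

Valine (V), leucine (L), and isoleucine (I) are the branched-chain amino acids.
Matching residues: Leu1, Val2, Ile4, Leu5, Leu6, Leu8.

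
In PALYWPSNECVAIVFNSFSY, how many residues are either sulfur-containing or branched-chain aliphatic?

Sulfur-containing: C, M. Branched-chain aliphatic: I, L, V.
Sulfur-containing residues here: C10 (1).
Branched-chain aliphatic residues here: L3, V11, I13, V14 (4).
The two groups share no amino acid, so total = 1 + 4 = 5.

5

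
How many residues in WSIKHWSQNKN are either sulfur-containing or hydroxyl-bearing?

2

Sulfur-containing: C, M. Hydroxyl-bearing: S, T, Y.
Sulfur-containing residues here: none (0).
Hydroxyl-bearing residues here: S2, S7 (2).
The two groups share no amino acid, so total = 0 + 2 = 2.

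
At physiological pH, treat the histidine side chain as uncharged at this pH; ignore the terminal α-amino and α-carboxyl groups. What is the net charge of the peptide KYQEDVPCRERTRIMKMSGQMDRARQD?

+2

At pH ~7.4 the Lys and Arg side chains are protonated (+1), the Asp and Glu side chains are deprotonated (−1), and with His taken as neutral all other side chains carry no charge.
Positive (K, R): K1, R9, R11, R13, K16, R23, R25 → +7.
Negative (D, E): E4, D5, E10, D22, D27 → −5.
Net charge = (+7) + (−5) = +2.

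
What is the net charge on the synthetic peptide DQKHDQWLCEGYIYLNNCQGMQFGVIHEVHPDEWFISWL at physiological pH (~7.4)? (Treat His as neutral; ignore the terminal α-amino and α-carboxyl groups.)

At pH ~7.4 the Lys and Arg side chains are protonated (+1), the Asp and Glu side chains are deprotonated (−1), and with His taken as neutral all other side chains carry no charge.
Positive (K, R): K3 → +1.
Negative (D, E): D1, D5, E10, E28, D32, E33 → −6.
Net charge = (+1) + (−6) = −5.

-5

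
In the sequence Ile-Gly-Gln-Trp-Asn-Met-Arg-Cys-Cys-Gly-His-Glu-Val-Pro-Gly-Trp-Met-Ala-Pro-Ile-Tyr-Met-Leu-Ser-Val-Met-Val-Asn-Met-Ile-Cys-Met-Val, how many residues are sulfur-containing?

9

The sulfur-bearing residues are cysteine (–SH) and methionine (–S–CH₃).
Matching residues: Met6, Cys8, Cys9, Met17, Met22, Met26, Met29, Cys31, Met32.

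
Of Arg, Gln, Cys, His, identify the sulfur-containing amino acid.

Cys

Cysteine (C, thiol) and methionine (M, thioether) are the two sulfur-containing amino acids.
Of the listed options, only Cys belongs to this group.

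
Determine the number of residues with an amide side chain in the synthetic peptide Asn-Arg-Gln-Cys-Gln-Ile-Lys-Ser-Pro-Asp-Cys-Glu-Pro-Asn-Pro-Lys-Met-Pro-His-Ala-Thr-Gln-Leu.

Only N (asparagine) and Q (glutamine) carry a side-chain carboxamide.
Matching residues: Asn1, Gln3, Gln5, Asn14, Gln22.

5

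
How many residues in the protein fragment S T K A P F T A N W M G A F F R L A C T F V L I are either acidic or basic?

Acidic: D, E. Basic: H, K, R.
Acidic residues here: none (0).
Basic residues here: K3, R16 (2).
The two groups share no amino acid, so total = 0 + 2 = 2.

2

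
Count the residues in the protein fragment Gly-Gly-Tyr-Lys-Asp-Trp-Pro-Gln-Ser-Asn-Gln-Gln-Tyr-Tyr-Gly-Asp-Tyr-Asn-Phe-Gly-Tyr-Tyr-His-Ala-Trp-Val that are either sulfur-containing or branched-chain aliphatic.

Sulfur-containing: C, M. Branched-chain aliphatic: I, L, V.
Sulfur-containing residues here: none (0).
Branched-chain aliphatic residues here: Val26 (1).
The two groups share no amino acid, so total = 0 + 1 = 1.

1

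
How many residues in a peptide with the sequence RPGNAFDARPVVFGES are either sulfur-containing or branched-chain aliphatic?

2

Sulfur-containing: C, M. Branched-chain aliphatic: I, L, V.
Sulfur-containing residues here: none (0).
Branched-chain aliphatic residues here: V11, V12 (2).
The two groups share no amino acid, so total = 0 + 2 = 2.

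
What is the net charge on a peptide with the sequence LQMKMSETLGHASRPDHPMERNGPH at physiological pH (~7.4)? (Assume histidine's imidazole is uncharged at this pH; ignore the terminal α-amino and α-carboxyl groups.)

0

At pH ~7.4 the Lys and Arg side chains are protonated (+1), the Asp and Glu side chains are deprotonated (−1), and with His taken as neutral all other side chains carry no charge.
Positive (K, R): K4, R14, R21 → +3.
Negative (D, E): E7, D16, E20 → −3.
Net charge = (+3) + (−3) = 0.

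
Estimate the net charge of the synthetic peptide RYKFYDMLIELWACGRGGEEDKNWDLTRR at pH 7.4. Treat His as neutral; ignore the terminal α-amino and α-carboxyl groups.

At pH ~7.4 the Lys and Arg side chains are protonated (+1), the Asp and Glu side chains are deprotonated (−1), and with His taken as neutral all other side chains carry no charge.
Positive (K, R): R1, K3, R16, K22, R28, R29 → +6.
Negative (D, E): D6, E10, E19, E20, D21, D25 → −6.
Net charge = (+6) + (−6) = 0.

0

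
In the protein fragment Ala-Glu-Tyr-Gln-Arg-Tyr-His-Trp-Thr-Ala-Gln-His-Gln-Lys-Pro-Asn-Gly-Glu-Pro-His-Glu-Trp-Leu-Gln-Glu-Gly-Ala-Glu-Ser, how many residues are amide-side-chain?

5

Asparagine (N) and glutamine (Q) have uncharged amide side chains.
Matching residues: Gln4, Gln11, Gln13, Asn16, Gln24.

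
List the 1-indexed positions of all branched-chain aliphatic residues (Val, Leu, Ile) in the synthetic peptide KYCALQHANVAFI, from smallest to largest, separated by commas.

5, 10, 13

Matching residues: L5, V10, I13.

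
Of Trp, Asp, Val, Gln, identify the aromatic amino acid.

Trp

The aromatic amino acids are Phe (F, benzyl), Trp (W, indole), and Tyr (Y, phenol).
Of the listed options, only Trp belongs to this group.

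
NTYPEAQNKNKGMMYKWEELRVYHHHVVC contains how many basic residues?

The basic amino acids are Lys (K), Arg (R), and His (H).
Matching residues: K9, K11, K16, R21, H24, H25, H26.

7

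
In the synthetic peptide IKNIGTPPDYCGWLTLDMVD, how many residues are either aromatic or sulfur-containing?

4

Aromatic: F, W, Y. Sulfur-containing: C, M.
Aromatic residues here: Y10, W13 (2).
Sulfur-containing residues here: C11, M18 (2).
The two groups share no amino acid, so total = 2 + 2 = 4.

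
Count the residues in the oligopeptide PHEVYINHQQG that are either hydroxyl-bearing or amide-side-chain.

Hydroxyl-bearing: S, T, Y. Amide-side-chain: N, Q.
Hydroxyl-bearing residues here: Y5 (1).
Amide-side-chain residues here: N7, Q9, Q10 (3).
The two groups share no amino acid, so total = 1 + 3 = 4.

4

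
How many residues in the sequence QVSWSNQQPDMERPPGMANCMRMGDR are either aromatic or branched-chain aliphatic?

Aromatic: F, W, Y. Branched-chain aliphatic: I, L, V.
Aromatic residues here: W4 (1).
Branched-chain aliphatic residues here: V2 (1).
The two groups share no amino acid, so total = 1 + 1 = 2.

2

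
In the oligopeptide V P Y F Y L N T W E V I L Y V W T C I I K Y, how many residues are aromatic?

7

Phenylalanine (F), tryptophan (W), and tyrosine (Y) have aromatic ring side chains.
Matching residues: Y3, F4, Y5, W9, Y14, W16, Y22.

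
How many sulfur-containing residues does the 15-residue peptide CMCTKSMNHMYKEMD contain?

The sulfur-bearing residues are cysteine (–SH) and methionine (–S–CH₃).
Matching residues: C1, M2, C3, M7, M10, M14.

6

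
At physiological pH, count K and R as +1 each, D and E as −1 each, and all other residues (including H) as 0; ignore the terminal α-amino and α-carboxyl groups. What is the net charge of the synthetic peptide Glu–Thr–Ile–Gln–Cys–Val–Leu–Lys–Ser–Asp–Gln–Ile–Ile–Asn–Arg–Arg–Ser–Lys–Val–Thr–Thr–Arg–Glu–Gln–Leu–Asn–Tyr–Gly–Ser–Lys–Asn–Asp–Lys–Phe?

Positive (K, R): Lys8, Arg15, Arg16, Lys18, Arg22, Lys30, Lys33 → +7.
Negative (D, E): Glu1, Asp10, Glu23, Asp32 → −4.
Net charge = (+7) + (−4) = +3.

+3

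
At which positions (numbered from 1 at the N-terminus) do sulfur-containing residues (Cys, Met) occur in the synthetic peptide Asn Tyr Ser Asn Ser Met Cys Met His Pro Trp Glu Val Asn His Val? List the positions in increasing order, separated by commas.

Matching residues: Met6, Cys7, Met8.

6, 7, 8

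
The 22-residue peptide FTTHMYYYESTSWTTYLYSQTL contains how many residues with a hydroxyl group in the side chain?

S, T, and Y are the three residues with a side-chain hydroxyl.
Matching residues: T2, T3, Y6, Y7, Y8, S10, T11, S12, T14, T15, Y16, Y18, S19, T21.

14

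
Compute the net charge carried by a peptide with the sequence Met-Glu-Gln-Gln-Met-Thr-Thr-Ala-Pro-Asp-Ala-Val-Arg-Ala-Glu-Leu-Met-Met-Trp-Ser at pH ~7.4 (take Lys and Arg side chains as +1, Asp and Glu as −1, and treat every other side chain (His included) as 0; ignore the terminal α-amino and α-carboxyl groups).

-2

Positive (K, R): Arg13 → +1.
Negative (D, E): Glu2, Asp10, Glu15 → −3.
Net charge = (+1) + (−3) = −2.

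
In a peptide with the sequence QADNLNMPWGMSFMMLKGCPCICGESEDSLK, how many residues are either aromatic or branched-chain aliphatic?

Aromatic: F, W, Y. Branched-chain aliphatic: I, L, V.
Aromatic residues here: W9, F13 (2).
Branched-chain aliphatic residues here: L5, L16, I22, L30 (4).
The two groups share no amino acid, so total = 2 + 4 = 6.

6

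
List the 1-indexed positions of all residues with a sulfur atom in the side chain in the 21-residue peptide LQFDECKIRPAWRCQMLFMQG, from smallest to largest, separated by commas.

6, 14, 16, 19

Only Cys (C) and Met (M) have a sulfur atom in the side chain.
Matching residues: C6, C14, M16, M19.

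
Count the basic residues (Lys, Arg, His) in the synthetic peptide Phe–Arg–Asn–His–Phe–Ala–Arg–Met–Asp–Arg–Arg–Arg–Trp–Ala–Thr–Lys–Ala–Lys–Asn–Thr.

Matching residues: Arg2, His4, Arg7, Arg10, Arg11, Arg12, Lys16, Lys18.

8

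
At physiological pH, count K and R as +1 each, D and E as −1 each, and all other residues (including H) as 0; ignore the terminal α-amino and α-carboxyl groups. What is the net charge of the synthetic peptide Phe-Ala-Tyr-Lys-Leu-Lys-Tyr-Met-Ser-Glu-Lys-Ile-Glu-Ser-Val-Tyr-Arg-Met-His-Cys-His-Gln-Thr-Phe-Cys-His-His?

Positive (K, R): Lys4, Lys6, Lys11, Arg17 → +4.
Negative (D, E): Glu10, Glu13 → −2.
Net charge = (+4) + (−2) = +2.

+2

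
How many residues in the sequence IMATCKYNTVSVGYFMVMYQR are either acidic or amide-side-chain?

2

Acidic: D, E. Amide-side-chain: N, Q.
Acidic residues here: none (0).
Amide-side-chain residues here: N8, Q20 (2).
The two groups share no amino acid, so total = 0 + 2 = 2.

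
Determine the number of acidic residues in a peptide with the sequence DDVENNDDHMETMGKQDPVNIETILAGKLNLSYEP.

9

Only D (aspartate) and E (glutamate) carry a side-chain carboxylic acid.
Matching residues: D1, D2, E4, D7, D8, E11, D17, E22, E34.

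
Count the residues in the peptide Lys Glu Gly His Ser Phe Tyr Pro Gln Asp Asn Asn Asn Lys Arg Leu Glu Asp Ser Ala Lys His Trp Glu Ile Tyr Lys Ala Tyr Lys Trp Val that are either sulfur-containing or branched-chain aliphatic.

Sulfur-containing: C, M. Branched-chain aliphatic: I, L, V.
Sulfur-containing residues here: none (0).
Branched-chain aliphatic residues here: Leu16, Ile25, Val32 (3).
The two groups share no amino acid, so total = 0 + 3 = 3.

3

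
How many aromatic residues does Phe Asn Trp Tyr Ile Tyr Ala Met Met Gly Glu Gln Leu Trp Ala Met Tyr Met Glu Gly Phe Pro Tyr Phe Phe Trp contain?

11

Phenylalanine (F), tryptophan (W), and tyrosine (Y) have aromatic ring side chains.
Matching residues: Phe1, Trp3, Tyr4, Tyr6, Trp14, Tyr17, Phe21, Tyr23, Phe24, Phe25, Trp26.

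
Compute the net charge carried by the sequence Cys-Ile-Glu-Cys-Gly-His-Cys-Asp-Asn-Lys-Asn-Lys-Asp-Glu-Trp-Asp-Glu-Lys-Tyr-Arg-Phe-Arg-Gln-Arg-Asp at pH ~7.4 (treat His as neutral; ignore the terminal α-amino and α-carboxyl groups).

The side chains ionized at physiological pH are Lys/Arg (+1) and Asp/Glu (−1); with His treated as neutral, nothing else contributes.
Positive (K, R): Lys10, Lys12, Lys18, Arg20, Arg22, Arg24 → +6.
Negative (D, E): Glu3, Asp8, Asp13, Glu14, Asp16, Glu17, Asp25 → −7.
Net charge = (+6) + (−7) = −1.

-1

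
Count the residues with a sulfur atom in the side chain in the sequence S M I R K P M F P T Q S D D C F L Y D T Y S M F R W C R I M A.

6

The sulfur-bearing residues are cysteine (–SH) and methionine (–S–CH₃).
Matching residues: M2, M7, C15, M23, C27, M30.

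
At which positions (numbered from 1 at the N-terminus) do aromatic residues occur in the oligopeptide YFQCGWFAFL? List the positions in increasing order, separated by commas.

Phenylalanine (F), tryptophan (W), and tyrosine (Y) have aromatic ring side chains.
Matching residues: Y1, F2, W6, F7, F9.

1, 2, 6, 7, 9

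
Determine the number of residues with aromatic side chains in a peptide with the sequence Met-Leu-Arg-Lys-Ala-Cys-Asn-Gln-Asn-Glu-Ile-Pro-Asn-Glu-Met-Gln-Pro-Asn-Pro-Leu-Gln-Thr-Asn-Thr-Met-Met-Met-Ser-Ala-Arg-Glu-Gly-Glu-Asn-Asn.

0

The aromatic amino acids are Phe (F, benzyl), Trp (W, indole), and Tyr (Y, phenol).
None of the 35 residues belong to this group.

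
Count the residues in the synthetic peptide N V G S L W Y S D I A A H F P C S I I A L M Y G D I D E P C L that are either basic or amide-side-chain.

2

Basic: H, K, R. Amide-side-chain: N, Q.
Basic residues here: H13 (1).
Amide-side-chain residues here: N1 (1).
The two groups share no amino acid, so total = 1 + 1 = 2.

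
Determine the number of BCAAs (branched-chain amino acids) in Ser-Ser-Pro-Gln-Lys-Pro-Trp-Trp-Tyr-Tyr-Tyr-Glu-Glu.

0

Valine (V), leucine (L), and isoleucine (I) are the branched-chain amino acids.
None of the 13 residues belong to this group.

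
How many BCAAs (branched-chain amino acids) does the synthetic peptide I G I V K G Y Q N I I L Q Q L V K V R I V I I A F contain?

V, L, and I make up the branched-chain aliphatic group.
Matching residues: I1, I3, V4, I10, I11, L12, L15, V16, V18, I20, V21, I22, I23.

13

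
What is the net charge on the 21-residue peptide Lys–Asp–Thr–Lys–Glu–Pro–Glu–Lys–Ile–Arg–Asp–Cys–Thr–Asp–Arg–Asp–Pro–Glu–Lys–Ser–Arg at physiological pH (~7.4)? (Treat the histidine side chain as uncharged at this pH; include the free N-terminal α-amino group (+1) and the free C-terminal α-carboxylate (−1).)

0

The side chains ionized at physiological pH are Lys/Arg (+1) and Asp/Glu (−1); with His treated as neutral, nothing else contributes.
Positive (K, R): Lys1, Lys4, Lys8, Arg10, Arg15, Lys19, Arg21 → +7.
Negative (D, E): Asp2, Glu5, Glu7, Asp11, Asp14, Asp16, Glu18 → −7.
The N-terminus (+1) and C-terminus (−1) cancel.
Net charge = (+7) + (−7) = 0.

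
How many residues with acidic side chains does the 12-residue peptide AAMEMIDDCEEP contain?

5

Aspartate (D) and glutamate (E) have carboxylic-acid side chains and are the acidic amino acids.
Matching residues: E4, D7, D8, E10, E11.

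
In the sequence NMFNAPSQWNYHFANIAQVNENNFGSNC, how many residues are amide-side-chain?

The amide-side-chain residues are Asn (N) and Gln (Q).
Matching residues: N1, N4, Q8, N10, N15, Q18, N20, N22, N23, N27.

10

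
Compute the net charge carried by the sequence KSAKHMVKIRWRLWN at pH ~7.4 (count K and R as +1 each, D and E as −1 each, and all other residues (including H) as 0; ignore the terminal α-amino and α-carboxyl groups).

Positive (K, R): K1, K4, K8, R10, R12 → +5.
Negative (D, E): none → −0.
Net charge = (+5) + (−0) = +5.

+5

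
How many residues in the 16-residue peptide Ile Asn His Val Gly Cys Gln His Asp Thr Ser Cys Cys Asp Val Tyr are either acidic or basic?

Acidic: D, E. Basic: H, K, R.
Acidic residues here: Asp9, Asp14 (2).
Basic residues here: His3, His8 (2).
The two groups share no amino acid, so total = 2 + 2 = 4.

4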